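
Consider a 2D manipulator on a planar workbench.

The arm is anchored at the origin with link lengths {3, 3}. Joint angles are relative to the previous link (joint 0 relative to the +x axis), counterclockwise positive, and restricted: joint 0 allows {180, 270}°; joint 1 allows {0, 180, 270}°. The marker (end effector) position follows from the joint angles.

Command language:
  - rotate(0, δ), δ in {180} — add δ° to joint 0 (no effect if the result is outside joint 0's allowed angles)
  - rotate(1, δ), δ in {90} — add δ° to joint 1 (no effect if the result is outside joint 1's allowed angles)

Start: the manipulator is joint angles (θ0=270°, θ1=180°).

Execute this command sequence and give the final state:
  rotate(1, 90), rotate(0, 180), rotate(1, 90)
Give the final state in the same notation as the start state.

joint angles (θ0=270°, θ1=0°)

begin: joint angles (θ0=270°, θ1=180°)
t=1 rotate(1, 90) ⇒ joint angles (θ0=270°, θ1=270°)
t=2 rotate(0, 180) ⇒ joint angles (θ0=270°, θ1=270°)
t=3 rotate(1, 90) ⇒ joint angles (θ0=270°, θ1=0°)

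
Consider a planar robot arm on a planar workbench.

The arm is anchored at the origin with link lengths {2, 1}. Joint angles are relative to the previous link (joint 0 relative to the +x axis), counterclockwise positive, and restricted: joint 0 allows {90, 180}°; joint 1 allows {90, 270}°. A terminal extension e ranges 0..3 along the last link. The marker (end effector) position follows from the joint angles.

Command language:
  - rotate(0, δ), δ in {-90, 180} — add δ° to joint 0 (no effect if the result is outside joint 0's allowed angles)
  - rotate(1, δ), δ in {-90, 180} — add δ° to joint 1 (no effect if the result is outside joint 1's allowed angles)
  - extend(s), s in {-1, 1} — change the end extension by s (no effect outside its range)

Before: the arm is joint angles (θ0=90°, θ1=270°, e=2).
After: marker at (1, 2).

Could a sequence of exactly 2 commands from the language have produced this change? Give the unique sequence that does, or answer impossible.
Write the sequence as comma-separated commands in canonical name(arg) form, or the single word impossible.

extend(-1), extend(-1)

from: joint angles (θ0=90°, θ1=270°, e=2)
step 1 (extend(-1)): joint angles (θ0=90°, θ1=270°, e=1)
step 2 (extend(-1)): joint angles (θ0=90°, θ1=270°, e=0)
uniquely the one of 36 2-step routes that fits.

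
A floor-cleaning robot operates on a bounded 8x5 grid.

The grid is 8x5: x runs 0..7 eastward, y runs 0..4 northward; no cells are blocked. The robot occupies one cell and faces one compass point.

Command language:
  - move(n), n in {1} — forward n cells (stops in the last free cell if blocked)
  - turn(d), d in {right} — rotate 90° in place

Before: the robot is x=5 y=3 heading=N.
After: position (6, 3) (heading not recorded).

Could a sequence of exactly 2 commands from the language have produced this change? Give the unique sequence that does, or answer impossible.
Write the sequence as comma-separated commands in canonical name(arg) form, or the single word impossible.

turn(right), move(1)

key: running move(1) before turn(right) would end elsewhere — order is forced
from: x=5 y=3 heading=N
t=1 turn(right) ⇒ x=5 y=3 heading=E
t=2 move(1) ⇒ x=6 y=3 heading=E
no other 2-command option fits: unique.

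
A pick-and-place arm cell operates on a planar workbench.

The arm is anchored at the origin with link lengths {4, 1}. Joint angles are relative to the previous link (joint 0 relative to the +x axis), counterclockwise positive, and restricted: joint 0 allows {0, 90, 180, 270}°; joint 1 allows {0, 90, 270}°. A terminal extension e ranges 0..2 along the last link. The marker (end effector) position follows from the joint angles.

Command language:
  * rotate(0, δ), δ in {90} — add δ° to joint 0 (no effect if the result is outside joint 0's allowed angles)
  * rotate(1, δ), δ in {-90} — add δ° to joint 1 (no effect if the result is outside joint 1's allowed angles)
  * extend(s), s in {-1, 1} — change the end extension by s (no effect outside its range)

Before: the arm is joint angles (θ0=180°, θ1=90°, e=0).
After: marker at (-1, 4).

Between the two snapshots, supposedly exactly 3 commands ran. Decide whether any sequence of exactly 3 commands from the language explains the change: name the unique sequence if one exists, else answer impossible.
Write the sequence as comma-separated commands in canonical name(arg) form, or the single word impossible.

rotate(0, 90), rotate(0, 90), rotate(0, 90)

from: joint angles (θ0=180°, θ1=90°, e=0)
[1] after rotate(0, 90): joint angles (θ0=270°, θ1=90°, e=0)
[2] after rotate(0, 90): joint angles (θ0=0°, θ1=90°, e=0)
[3] after rotate(0, 90): joint angles (θ0=90°, θ1=90°, e=0)
all 64 alternatives checked — unique.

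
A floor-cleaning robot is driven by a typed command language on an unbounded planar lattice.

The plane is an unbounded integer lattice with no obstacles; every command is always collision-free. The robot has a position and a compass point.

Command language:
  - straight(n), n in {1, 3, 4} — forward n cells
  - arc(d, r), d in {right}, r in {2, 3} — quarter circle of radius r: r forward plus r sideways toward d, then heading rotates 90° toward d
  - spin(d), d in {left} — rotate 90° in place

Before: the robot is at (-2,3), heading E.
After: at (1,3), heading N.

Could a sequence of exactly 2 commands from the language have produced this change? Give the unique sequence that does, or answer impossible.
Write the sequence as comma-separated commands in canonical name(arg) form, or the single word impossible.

key: position moved to (1,3) AND the heading swung to N — translation plus rotation needed
initial: at (-2,3), heading E
step 1 (straight(3)): at (1,3), heading E
step 2 (spin(left)): at (1,3), heading N
no other 2-command option fits: unique.

straight(3), spin(left)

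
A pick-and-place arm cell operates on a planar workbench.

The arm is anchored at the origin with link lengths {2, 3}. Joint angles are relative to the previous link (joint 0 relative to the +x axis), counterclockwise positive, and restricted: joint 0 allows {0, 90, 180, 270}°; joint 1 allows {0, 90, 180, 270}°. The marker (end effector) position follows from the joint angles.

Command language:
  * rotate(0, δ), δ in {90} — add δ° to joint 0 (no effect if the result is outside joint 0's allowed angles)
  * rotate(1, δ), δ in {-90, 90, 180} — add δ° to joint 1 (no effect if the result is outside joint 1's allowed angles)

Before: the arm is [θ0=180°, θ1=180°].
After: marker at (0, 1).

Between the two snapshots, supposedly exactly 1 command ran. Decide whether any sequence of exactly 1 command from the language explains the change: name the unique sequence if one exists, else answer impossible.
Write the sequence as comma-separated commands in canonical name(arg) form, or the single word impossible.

begin: [θ0=180°, θ1=180°]
1. rotate(0, 90) → [θ0=270°, θ1=180°]
no rival 1-sequence matches.

rotate(0, 90)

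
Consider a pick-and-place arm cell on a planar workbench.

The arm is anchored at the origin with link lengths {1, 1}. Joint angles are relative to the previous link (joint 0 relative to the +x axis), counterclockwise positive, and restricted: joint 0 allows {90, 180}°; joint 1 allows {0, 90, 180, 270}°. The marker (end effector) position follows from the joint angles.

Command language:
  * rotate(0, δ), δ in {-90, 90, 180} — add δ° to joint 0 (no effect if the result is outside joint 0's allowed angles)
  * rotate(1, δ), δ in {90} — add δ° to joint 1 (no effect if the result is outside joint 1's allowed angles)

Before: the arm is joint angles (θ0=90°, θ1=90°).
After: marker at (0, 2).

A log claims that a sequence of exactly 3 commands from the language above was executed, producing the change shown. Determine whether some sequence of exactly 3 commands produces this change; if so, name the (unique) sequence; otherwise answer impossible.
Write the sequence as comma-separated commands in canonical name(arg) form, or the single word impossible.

from: joint angles (θ0=90°, θ1=90°)
t=1 rotate(1, 90) ⇒ joint angles (θ0=90°, θ1=180°)
t=2 rotate(1, 90) ⇒ joint angles (θ0=90°, θ1=270°)
t=3 rotate(1, 90) ⇒ joint angles (θ0=90°, θ1=0°)
uniquely the one of 64 3-step routes that fits.

rotate(1, 90), rotate(1, 90), rotate(1, 90)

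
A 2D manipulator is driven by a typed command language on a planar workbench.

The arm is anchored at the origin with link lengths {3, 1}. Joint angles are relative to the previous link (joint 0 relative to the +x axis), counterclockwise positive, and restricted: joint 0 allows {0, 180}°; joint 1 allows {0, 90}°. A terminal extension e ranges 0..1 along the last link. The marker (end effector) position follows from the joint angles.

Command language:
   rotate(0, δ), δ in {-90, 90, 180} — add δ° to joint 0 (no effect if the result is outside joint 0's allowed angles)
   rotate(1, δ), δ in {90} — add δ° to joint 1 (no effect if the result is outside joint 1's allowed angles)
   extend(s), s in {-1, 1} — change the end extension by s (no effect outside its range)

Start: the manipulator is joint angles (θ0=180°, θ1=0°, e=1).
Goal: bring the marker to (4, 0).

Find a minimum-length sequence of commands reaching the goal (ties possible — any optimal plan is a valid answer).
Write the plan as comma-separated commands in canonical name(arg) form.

start: joint angles (θ0=180°, θ1=0°, e=1)
step 1 (rotate(0, 180)): joint angles (θ0=0°, θ1=0°, e=1)
step 2 (extend(-1)): joint angles (θ0=0°, θ1=0°, e=0)
nothing shorter than 2 reaches the goal.

rotate(0, 180), extend(-1)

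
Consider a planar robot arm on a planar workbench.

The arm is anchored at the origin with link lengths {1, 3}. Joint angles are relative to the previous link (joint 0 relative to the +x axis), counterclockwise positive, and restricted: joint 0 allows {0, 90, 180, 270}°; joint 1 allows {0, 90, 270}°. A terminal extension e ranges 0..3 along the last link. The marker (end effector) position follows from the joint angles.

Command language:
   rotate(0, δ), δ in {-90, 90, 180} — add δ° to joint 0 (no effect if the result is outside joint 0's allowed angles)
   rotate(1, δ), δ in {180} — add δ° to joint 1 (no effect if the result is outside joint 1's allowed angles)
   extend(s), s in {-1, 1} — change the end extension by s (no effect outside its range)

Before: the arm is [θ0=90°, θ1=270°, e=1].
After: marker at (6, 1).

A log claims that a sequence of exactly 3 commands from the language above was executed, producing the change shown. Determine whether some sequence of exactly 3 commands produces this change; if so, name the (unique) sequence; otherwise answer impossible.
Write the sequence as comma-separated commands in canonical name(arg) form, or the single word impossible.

extend(1), extend(1), extend(1)

t0: [θ0=90°, θ1=270°, e=1]
t=1 extend(1) ⇒ [θ0=90°, θ1=270°, e=2]
t=2 extend(1) ⇒ [θ0=90°, θ1=270°, e=3]
t=3 extend(1) ⇒ [θ0=90°, θ1=270°, e=3]
no other 3-command option fits: unique.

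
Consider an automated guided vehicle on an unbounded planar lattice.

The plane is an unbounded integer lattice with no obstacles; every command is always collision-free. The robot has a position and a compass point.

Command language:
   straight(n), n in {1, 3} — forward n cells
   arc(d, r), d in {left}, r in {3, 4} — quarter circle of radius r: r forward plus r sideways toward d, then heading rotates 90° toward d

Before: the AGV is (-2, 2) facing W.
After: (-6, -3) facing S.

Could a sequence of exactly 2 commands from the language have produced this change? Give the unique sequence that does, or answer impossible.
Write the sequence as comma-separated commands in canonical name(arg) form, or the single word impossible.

arc(left, 4), straight(1)

key: cell and facing (now S) both changed — the 2 commands mix motion and turning
t0: (-2, 2) facing W
[1] after arc(left, 4): (-6, -2) facing S
[2] after straight(1): (-6, -3) facing S
no rival 2-sequence matches.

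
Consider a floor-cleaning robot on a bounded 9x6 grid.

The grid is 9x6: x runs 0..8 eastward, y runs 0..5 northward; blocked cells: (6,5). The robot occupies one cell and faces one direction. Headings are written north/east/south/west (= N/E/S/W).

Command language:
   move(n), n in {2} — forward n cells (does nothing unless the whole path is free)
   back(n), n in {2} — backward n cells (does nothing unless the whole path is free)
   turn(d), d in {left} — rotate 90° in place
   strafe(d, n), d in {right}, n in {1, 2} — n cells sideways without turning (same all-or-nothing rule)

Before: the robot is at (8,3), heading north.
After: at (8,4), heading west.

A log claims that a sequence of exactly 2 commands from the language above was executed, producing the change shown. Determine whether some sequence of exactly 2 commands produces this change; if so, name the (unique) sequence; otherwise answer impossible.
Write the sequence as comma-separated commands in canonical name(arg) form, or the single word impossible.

key: order matters: swapping turn(left) and strafe(right, 1) lands elsewhere
begin: at (8,3), heading north
[1] after turn(left): at (8,3), heading west
[2] after strafe(right, 1): at (8,4), heading west
no rival 2-sequence matches.

turn(left), strafe(right, 1)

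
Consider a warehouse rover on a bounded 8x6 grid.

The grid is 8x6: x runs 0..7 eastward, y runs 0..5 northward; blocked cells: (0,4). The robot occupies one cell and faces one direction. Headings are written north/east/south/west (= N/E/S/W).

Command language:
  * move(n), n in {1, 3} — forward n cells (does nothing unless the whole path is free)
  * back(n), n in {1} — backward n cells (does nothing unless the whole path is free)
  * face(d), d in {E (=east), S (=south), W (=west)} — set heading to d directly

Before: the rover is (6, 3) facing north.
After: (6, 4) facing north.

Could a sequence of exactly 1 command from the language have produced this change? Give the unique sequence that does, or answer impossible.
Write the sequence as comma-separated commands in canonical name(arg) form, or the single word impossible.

key: heading stays N — the single command does not turn
start: (6, 3) facing north
step 1 (move(1)): (6, 4) facing north
no other 1-command option fits: unique.

move(1)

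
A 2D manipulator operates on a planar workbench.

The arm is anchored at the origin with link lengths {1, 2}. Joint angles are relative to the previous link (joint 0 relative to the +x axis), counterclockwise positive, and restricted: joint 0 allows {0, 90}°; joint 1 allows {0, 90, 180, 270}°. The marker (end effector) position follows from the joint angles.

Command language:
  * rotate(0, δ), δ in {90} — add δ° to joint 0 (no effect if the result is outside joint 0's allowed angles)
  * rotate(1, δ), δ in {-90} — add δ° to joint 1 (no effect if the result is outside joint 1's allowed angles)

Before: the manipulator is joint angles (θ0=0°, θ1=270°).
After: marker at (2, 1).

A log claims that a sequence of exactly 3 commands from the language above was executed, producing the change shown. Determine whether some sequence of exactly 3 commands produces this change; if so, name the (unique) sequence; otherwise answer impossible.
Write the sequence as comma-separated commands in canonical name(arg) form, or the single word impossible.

t0: joint angles (θ0=0°, θ1=270°)
t=1 rotate(0, 90) ⇒ joint angles (θ0=90°, θ1=270°)
t=2 rotate(0, 90) ⇒ joint angles (θ0=90°, θ1=270°)
t=3 rotate(0, 90) ⇒ joint angles (θ0=90°, θ1=270°)
uniquely the one of 8 3-step routes that fits.

rotate(0, 90), rotate(0, 90), rotate(0, 90)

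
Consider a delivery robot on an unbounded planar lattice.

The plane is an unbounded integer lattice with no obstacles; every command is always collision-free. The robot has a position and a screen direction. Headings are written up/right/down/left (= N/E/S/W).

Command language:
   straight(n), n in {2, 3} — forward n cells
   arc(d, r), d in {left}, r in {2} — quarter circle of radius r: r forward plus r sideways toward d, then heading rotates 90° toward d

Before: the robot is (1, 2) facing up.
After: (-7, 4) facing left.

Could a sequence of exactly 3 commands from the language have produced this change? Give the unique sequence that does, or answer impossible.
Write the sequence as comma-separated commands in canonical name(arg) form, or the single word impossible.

key: cell and facing (now W) both changed — the 3 commands mix motion and turning
t0: (1, 2) facing up
t=1 arc(left, 2) ⇒ (-1, 4) facing left
t=2 straight(3) ⇒ (-4, 4) facing left
t=3 straight(3) ⇒ (-7, 4) facing left
uniquely the one of 27 3-step routes that fits.

arc(left, 2), straight(3), straight(3)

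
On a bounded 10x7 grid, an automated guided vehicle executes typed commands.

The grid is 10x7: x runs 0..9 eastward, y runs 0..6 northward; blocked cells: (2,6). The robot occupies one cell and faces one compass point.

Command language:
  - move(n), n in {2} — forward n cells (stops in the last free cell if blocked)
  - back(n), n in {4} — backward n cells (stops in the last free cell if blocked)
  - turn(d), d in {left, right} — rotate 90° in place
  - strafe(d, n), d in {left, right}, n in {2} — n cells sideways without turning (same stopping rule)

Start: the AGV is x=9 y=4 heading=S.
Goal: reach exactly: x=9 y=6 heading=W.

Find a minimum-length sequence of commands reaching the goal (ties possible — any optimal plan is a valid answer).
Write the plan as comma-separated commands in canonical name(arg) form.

begin: x=9 y=4 heading=S
t=1 turn(right) ⇒ x=9 y=4 heading=W
t=2 strafe(right, 2) ⇒ x=9 y=6 heading=W
minimal: 2 command(s), checked below 2.

turn(right), strafe(right, 2)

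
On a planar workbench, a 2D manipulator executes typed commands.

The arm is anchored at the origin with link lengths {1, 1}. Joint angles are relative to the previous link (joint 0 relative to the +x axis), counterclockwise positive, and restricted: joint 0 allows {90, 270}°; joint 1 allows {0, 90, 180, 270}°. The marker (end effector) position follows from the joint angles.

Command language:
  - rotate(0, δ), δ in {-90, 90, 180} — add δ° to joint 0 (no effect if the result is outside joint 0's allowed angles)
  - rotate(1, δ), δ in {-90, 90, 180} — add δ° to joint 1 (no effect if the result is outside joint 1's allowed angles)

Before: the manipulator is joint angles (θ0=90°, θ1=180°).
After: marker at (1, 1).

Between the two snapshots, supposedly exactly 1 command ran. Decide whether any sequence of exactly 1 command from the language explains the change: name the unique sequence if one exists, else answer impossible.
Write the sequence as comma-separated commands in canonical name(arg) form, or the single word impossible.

rotate(1, 90)

begin: joint angles (θ0=90°, θ1=180°)
t=1 rotate(1, 90) ⇒ joint angles (θ0=90°, θ1=270°)
uniquely the one of 6 1-step routes that fits.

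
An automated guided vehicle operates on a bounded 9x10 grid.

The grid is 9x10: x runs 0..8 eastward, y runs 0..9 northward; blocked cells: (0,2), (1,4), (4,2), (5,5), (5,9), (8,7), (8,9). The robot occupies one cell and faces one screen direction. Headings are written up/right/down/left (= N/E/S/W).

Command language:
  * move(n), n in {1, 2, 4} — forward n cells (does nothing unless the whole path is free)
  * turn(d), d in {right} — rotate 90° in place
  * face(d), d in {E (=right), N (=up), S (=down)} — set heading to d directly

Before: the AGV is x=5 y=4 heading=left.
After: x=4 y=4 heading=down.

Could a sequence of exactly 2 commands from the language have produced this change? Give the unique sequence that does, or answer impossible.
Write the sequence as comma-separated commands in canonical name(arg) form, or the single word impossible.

move(1), face(S)

key: cell and facing (now S) both changed — the 2 commands mix motion and turning
t0: x=5 y=4 heading=left
[1] after move(1): x=4 y=4 heading=left
[2] after face(S): x=4 y=4 heading=down
no rival 2-sequence matches.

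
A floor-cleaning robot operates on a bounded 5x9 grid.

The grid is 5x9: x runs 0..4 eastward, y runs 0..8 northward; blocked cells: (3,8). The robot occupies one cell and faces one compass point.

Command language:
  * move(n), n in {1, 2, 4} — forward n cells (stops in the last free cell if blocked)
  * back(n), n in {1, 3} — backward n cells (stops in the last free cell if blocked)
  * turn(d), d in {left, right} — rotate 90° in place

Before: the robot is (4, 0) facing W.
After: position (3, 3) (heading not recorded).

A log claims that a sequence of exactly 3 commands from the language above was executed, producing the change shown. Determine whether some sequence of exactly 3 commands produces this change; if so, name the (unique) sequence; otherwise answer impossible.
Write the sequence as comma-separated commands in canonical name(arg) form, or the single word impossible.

key: running back(3) before move(1) would end elsewhere — order is forced
from: (4, 0) facing W
[1] after move(1): (3, 0) facing W
[2] after turn(left): (3, 0) facing S
[3] after back(3): (3, 3) facing S
no other 3-command option fits: unique.

move(1), turn(left), back(3)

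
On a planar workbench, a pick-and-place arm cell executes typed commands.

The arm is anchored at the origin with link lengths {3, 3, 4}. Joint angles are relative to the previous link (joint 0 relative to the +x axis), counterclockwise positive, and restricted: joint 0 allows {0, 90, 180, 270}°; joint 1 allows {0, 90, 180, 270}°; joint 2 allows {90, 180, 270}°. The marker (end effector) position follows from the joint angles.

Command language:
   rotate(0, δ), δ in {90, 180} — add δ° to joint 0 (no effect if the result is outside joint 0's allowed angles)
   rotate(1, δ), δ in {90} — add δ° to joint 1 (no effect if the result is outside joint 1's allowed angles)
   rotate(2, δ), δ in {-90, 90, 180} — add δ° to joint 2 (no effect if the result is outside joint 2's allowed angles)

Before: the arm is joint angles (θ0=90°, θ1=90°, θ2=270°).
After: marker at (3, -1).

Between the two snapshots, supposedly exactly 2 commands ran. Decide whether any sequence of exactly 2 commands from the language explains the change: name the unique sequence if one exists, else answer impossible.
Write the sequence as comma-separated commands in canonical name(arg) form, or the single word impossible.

t0: joint angles (θ0=90°, θ1=90°, θ2=270°)
step 1 (rotate(1, 90)): joint angles (θ0=90°, θ1=180°, θ2=270°)
step 2 (rotate(1, 90)): joint angles (θ0=90°, θ1=270°, θ2=270°)
no rival 2-sequence matches.

rotate(1, 90), rotate(1, 90)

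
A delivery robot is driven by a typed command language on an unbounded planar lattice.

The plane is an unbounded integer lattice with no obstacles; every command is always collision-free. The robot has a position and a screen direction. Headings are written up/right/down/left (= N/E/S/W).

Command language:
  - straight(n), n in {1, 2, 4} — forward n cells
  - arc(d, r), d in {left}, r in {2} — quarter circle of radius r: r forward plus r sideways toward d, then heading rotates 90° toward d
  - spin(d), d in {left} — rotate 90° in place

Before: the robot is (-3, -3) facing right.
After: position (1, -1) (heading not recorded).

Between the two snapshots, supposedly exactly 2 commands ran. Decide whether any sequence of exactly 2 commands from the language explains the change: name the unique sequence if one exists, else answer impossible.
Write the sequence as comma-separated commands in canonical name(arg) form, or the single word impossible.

straight(2), arc(left, 2)

key: order matters: swapping straight(2) and arc(left, 2) lands elsewhere
start: (-3, -3) facing right
[1] after straight(2): (-1, -3) facing right
[2] after arc(left, 2): (1, -1) facing up
no other 2-command option fits: unique.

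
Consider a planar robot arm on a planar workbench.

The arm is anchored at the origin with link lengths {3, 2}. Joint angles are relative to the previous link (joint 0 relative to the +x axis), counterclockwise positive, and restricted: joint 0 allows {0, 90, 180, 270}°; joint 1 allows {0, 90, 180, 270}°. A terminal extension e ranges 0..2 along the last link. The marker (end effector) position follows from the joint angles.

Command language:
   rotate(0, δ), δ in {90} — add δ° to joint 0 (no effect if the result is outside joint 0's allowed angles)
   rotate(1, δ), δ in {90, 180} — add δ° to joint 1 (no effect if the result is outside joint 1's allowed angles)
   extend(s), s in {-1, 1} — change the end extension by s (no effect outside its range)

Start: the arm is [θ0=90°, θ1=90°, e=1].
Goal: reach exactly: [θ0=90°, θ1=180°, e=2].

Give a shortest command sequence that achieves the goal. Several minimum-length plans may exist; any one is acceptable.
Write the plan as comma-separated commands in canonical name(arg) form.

rotate(1, 90), extend(1)

t0: [θ0=90°, θ1=90°, e=1]
t=1 rotate(1, 90) ⇒ [θ0=90°, θ1=180°, e=1]
t=2 extend(1) ⇒ [θ0=90°, θ1=180°, e=2]
no 1-step plan works, so 2 is optimal.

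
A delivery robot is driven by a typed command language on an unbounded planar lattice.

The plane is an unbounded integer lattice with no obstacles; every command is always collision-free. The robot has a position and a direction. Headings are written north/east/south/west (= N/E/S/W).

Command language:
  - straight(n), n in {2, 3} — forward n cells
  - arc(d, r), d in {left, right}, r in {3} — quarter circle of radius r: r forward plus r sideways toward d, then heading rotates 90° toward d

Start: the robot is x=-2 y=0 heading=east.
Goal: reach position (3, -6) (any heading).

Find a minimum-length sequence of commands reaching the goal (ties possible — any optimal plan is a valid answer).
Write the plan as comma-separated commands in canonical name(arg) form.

straight(2), arc(right, 3), straight(3)

initial: x=-2 y=0 heading=east
step 1 (straight(2)): x=0 y=0 heading=east
step 2 (arc(right, 3)): x=3 y=-3 heading=south
step 3 (straight(3)): x=3 y=-6 heading=south
minimal: 3 command(s), checked below 3.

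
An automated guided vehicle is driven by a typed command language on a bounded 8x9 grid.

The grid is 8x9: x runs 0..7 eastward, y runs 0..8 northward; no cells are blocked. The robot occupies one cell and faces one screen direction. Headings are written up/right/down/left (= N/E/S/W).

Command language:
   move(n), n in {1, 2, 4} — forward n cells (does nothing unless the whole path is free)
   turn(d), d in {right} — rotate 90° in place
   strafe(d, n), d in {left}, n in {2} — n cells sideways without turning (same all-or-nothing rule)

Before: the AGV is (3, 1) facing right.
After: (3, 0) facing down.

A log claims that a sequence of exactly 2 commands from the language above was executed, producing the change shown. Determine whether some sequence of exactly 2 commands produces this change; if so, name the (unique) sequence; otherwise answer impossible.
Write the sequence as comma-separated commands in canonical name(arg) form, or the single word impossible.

turn(right), move(1)

key: position moved to (3,0) AND the heading swung to S — translation plus rotation needed
initial: (3, 1) facing right
step 1 (turn(right)): (3, 1) facing down
step 2 (move(1)): (3, 0) facing down
no rival 2-sequence matches.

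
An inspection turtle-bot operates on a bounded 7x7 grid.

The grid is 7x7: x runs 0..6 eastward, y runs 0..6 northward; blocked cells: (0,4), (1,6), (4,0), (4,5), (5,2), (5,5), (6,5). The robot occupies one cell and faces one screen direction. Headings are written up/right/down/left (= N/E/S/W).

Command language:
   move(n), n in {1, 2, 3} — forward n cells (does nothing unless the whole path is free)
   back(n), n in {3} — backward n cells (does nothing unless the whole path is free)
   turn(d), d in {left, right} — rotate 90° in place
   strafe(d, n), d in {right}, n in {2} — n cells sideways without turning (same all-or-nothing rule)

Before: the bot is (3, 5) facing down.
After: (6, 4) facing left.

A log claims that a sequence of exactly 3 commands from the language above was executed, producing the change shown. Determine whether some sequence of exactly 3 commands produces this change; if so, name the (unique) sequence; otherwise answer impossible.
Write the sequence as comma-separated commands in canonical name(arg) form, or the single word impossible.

key: order matters: swapping move(1) and back(3) lands elsewhere
initial: (3, 5) facing down
[1] after move(1): (3, 4) facing down
[2] after turn(right): (3, 4) facing left
[3] after back(3): (6, 4) facing left
uniquely the one of 343 3-step routes that fits.

move(1), turn(right), back(3)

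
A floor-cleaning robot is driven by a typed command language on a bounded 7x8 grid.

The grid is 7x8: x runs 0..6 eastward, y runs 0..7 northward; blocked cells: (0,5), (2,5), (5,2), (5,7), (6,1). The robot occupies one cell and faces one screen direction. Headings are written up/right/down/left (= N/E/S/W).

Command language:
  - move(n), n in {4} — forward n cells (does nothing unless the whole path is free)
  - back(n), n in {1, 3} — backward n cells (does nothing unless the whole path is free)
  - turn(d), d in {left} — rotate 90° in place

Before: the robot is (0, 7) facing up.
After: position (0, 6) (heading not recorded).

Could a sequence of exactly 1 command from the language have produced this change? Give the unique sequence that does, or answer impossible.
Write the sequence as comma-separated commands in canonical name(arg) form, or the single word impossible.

initial: (0, 7) facing up
t=1 back(1) ⇒ (0, 6) facing up
no rival 1-sequence matches.

back(1)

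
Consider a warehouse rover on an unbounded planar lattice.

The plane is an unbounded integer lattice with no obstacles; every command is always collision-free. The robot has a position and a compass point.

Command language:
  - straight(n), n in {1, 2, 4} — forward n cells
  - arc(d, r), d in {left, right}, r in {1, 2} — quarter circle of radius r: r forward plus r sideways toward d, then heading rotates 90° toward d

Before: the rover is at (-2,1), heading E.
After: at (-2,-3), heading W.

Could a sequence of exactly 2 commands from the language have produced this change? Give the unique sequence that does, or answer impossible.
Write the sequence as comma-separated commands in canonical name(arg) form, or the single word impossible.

arc(right, 2), arc(right, 2)

key: cell and facing (now W) both changed — the 2 commands mix motion and turning
from: at (-2,1), heading E
1. arc(right, 2) → at (0,-1), heading S
2. arc(right, 2) → at (-2,-3), heading W
no other 2-command option fits: unique.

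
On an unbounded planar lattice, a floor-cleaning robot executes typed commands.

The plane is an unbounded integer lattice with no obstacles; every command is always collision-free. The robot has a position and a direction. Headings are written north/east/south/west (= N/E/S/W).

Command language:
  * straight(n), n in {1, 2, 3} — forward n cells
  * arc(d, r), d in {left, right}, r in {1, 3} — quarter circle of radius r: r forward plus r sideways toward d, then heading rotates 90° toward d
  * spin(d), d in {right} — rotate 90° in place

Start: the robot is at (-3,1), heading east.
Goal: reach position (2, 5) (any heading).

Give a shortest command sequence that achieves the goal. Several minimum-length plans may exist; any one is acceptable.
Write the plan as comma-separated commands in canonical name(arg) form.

initial: at (-3,1), heading east
1. arc(left, 1) → at (-2,2), heading north
2. arc(right, 3) → at (1,5), heading east
3. straight(1) → at (2,5), heading east
no 2-step plan works, so 3 is optimal.

arc(left, 1), arc(right, 3), straight(1)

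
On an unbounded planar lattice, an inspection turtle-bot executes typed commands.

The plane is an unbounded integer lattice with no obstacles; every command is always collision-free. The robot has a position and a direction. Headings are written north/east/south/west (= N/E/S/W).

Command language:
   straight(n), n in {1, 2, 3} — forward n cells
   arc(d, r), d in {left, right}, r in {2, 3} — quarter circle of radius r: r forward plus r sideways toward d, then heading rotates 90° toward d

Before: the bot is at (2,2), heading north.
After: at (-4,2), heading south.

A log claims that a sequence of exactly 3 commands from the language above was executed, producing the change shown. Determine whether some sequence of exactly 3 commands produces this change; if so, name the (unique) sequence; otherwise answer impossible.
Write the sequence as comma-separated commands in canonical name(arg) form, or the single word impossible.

key: cell and facing (now S) both changed — the 3 commands mix motion and turning
t0: at (2,2), heading north
t=1 arc(left, 2) ⇒ at (0,4), heading west
t=2 straight(2) ⇒ at (-2,4), heading west
t=3 arc(left, 2) ⇒ at (-4,2), heading south
all 343 alternatives checked — unique.

arc(left, 2), straight(2), arc(left, 2)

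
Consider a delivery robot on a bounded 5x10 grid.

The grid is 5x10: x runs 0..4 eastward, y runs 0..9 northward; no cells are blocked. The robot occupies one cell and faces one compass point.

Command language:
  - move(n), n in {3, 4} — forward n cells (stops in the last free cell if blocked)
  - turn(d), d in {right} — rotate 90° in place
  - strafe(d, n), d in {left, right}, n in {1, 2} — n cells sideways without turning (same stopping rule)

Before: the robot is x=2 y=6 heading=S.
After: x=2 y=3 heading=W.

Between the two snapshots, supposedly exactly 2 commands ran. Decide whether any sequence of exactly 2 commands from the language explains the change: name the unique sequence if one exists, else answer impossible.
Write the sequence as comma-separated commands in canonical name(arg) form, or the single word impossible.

key: order matters: swapping move(3) and turn(right) lands elsewhere
t0: x=2 y=6 heading=S
[1] after move(3): x=2 y=3 heading=S
[2] after turn(right): x=2 y=3 heading=W
all 49 alternatives checked — unique.

move(3), turn(right)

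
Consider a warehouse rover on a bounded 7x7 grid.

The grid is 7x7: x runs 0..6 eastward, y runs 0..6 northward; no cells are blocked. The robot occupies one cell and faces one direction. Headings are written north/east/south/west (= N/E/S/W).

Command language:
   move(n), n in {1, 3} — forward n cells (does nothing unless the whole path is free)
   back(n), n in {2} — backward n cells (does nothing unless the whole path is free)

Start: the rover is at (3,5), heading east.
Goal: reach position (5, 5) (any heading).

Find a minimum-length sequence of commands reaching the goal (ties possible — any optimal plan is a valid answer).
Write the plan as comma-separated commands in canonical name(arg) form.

start: at (3,5), heading east
[1] after move(1): at (4,5), heading east
[2] after move(1): at (5,5), heading east
minimal: 2 command(s), checked below 2.

move(1), move(1)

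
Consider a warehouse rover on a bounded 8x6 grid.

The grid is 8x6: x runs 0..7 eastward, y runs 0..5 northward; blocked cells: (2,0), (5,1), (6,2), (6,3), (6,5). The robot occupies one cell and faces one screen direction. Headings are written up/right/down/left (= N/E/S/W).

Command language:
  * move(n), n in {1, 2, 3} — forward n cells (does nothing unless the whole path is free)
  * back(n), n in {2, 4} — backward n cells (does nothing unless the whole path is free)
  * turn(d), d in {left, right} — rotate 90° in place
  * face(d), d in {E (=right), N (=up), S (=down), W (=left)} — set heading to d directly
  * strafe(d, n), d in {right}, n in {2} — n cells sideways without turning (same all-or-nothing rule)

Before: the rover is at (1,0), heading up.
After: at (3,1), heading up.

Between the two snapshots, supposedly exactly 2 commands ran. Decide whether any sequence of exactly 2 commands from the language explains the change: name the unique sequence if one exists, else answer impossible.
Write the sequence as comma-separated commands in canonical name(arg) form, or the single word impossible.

key: still facing N at the end — nothing in the sequence rotates
from: at (1,0), heading up
step 1 (move(1)): at (1,1), heading up
step 2 (strafe(right, 2)): at (3,1), heading up
all 144 alternatives checked — unique.

move(1), strafe(right, 2)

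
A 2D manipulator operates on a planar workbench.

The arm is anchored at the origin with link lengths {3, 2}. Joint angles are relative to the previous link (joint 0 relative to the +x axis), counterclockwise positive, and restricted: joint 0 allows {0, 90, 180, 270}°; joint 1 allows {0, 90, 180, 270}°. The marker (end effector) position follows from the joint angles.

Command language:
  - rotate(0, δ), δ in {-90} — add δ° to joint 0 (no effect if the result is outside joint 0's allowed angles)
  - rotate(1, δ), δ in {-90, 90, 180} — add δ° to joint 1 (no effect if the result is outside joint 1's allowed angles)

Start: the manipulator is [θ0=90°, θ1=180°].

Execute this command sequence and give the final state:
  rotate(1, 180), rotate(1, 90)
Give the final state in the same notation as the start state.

initial: [θ0=90°, θ1=180°]
[1] after rotate(1, 180): [θ0=90°, θ1=0°]
[2] after rotate(1, 90): [θ0=90°, θ1=90°]

[θ0=90°, θ1=90°]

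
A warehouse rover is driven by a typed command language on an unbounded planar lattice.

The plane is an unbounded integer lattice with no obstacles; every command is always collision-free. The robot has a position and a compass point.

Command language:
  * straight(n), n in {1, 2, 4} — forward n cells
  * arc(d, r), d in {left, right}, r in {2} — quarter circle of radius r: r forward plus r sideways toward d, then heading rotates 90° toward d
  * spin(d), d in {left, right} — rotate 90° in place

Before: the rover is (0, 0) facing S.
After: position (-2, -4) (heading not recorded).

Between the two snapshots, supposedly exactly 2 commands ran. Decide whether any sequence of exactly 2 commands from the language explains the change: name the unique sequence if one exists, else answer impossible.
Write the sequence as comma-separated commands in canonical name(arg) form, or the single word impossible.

straight(2), arc(right, 2)

key: order matters: swapping straight(2) and arc(right, 2) lands elsewhere
initial: (0, 0) facing S
step 1 (straight(2)): (0, -2) facing S
step 2 (arc(right, 2)): (-2, -4) facing W
all 49 alternatives checked — unique.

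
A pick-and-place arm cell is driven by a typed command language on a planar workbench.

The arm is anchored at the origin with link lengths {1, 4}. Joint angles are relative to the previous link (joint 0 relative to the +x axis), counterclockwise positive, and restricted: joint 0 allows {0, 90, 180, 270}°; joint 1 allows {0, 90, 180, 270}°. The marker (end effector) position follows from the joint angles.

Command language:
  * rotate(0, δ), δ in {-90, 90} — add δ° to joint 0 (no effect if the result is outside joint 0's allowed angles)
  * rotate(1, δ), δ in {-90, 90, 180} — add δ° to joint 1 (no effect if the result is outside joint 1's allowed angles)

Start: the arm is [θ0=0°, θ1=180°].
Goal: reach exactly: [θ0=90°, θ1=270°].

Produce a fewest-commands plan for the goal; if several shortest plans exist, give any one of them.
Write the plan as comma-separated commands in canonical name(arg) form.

rotate(1, 90), rotate(0, 90)

from: [θ0=0°, θ1=180°]
[1] after rotate(1, 90): [θ0=0°, θ1=270°]
[2] after rotate(0, 90): [θ0=90°, θ1=270°]
nothing shorter than 2 reaches the goal.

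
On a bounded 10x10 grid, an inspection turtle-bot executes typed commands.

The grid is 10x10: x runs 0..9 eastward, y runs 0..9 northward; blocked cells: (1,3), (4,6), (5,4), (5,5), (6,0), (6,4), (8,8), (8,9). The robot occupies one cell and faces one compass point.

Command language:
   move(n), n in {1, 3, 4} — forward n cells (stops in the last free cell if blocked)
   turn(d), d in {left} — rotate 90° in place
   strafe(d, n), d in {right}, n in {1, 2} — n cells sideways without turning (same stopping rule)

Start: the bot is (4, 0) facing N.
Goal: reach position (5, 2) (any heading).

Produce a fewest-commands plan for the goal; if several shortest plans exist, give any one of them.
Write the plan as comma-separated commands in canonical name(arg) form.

from: (4, 0) facing N
1. strafe(right, 1) → (5, 0) facing N
2. turn(left) → (5, 0) facing W
3. strafe(right, 2) → (5, 2) facing W
nothing shorter than 3 reaches the goal.

strafe(right, 1), turn(left), strafe(right, 2)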